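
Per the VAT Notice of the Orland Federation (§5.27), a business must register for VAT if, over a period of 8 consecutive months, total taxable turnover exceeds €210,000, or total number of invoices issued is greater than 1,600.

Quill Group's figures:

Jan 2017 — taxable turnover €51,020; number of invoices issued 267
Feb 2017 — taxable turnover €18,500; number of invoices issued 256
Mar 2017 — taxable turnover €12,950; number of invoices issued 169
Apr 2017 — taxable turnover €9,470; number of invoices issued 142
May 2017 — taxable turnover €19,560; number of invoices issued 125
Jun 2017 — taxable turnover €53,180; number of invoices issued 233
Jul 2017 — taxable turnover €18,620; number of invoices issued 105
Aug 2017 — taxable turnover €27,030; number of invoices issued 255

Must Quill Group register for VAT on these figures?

Total taxable turnover: €51,020 + €18,500 + €12,950 + €9,470 + €19,560 + €53,180 + €18,620 + €27,030 = €210,330 (> €210,000).
Total number of invoices issued: 267 + 256 + 169 + 142 + 125 + 233 + 105 + 255 = 1,552 (≤ 1,600).
The test is 'or': at least one threshold is exceeded.

Yes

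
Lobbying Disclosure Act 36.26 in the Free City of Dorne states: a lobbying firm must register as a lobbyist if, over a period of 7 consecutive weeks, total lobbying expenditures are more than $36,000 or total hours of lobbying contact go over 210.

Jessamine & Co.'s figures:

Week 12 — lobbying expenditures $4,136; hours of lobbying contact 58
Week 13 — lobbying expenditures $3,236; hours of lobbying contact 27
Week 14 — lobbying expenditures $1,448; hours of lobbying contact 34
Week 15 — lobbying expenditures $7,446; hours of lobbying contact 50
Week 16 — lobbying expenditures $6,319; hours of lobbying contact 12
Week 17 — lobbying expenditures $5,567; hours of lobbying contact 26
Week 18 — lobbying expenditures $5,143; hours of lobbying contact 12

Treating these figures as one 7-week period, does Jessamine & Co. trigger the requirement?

Yes

Total lobbying expenditures: $4,136 + $3,236 + $1,448 + $7,446 + $6,319 + $5,567 + $5,143 = $33,295 (≤ $36,000).
Total hours of lobbying contact: 58 + 27 + 34 + 50 + 12 + 26 + 12 = 219 (> 210).
The test is 'or': at least one threshold is exceeded.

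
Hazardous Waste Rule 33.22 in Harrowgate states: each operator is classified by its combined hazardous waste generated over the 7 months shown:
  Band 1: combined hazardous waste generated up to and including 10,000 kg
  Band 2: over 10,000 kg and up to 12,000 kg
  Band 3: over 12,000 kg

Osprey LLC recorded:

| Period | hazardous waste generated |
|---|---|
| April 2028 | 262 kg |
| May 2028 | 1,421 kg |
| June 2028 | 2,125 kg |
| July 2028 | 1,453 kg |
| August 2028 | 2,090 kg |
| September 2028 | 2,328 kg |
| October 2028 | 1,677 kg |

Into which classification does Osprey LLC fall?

Band 2

Combined hazardous waste generated: 262 kg + 1,421 kg + 2,125 kg + 1,453 kg + 2,090 kg + 2,328 kg + 1,677 kg = 11,356 kg.
10,000 kg < 11,356 kg ≤ 12,000 kg, so Band 2 applies.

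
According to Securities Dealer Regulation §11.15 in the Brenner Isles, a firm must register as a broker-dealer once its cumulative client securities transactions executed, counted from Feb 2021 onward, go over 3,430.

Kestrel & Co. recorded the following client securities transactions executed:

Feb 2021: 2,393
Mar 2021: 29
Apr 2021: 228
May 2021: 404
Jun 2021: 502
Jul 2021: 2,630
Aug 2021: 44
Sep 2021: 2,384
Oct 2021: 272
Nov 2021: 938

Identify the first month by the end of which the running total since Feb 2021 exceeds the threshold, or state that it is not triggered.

Through Feb 2021: 2,393
Through Mar 2021: 2,422
Through Apr 2021: 2,650
Through May 2021: 3,054
Through Jun 2021: 3,556 ← exceeds threshold

Jun 2021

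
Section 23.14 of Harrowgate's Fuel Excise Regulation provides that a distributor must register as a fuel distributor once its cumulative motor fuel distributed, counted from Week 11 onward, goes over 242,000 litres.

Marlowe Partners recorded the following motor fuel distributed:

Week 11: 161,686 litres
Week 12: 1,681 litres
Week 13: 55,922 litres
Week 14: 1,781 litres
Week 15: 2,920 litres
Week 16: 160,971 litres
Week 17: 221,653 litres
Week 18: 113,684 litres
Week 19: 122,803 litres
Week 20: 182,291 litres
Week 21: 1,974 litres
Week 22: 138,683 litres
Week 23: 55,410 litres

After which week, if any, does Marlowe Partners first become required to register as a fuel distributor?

Through Week 11: 161,686 litres
Through Week 12: 163,367 litres
Through Week 13: 219,289 litres
Through Week 14: 221,070 litres
Through Week 15: 223,990 litres
Through Week 16: 384,961 litres ← exceeds threshold

Week 16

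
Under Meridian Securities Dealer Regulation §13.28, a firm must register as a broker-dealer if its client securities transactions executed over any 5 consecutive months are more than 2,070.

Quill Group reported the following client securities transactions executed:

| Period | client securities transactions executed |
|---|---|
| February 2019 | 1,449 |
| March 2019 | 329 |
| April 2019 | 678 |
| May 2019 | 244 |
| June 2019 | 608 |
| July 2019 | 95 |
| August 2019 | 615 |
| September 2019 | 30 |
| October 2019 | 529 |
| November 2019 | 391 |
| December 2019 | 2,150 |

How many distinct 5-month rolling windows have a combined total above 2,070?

3

February 2019–June 2019: 1,449 + 329 + 678 + 244 + 608 = 3,308 (over)
March 2019–July 2019: 329 + 678 + 244 + 608 + 95 = 1,954 (under)
April 2019–August 2019: 678 + 244 + 608 + 95 + 615 = 2,240 (over)
May 2019–September 2019: 244 + 608 + 95 + 615 + 30 = 1,592 (under)
June 2019–October 2019: 608 + 95 + 615 + 30 + 529 = 1,877 (under)
July 2019–November 2019: 95 + 615 + 30 + 529 + 391 = 1,660 (under)
August 2019–December 2019: 615 + 30 + 529 + 391 + 2,150 = 3,715 (over)
3 windows exceed the threshold.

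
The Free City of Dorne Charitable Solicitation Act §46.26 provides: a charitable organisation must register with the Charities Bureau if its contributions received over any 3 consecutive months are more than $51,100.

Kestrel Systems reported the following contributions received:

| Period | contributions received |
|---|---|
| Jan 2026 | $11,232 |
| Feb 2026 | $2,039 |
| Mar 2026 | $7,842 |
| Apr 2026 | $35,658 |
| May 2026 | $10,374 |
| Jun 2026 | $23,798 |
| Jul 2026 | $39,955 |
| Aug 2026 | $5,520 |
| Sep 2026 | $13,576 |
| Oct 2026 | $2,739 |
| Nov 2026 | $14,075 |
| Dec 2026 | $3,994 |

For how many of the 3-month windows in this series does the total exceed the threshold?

Jan 2026–Mar 2026: $11,232 + $2,039 + $7,842 = $21,113 (under)
Feb 2026–Apr 2026: $2,039 + $7,842 + $35,658 = $45,539 (under)
Mar 2026–May 2026: $7,842 + $35,658 + $10,374 = $53,874 (over)
Apr 2026–Jun 2026: $35,658 + $10,374 + $23,798 = $69,830 (over)
May 2026–Jul 2026: $10,374 + $23,798 + $39,955 = $74,127 (over)
Jun 2026–Aug 2026: $23,798 + $39,955 + $5,520 = $69,273 (over)
Jul 2026–Sep 2026: $39,955 + $5,520 + $13,576 = $59,051 (over)
Aug 2026–Oct 2026: $5,520 + $13,576 + $2,739 = $21,835 (under)
Sep 2026–Nov 2026: $13,576 + $2,739 + $14,075 = $30,390 (under)
Oct 2026–Dec 2026: $2,739 + $14,075 + $3,994 = $20,808 (under)
5 windows exceed the threshold.

5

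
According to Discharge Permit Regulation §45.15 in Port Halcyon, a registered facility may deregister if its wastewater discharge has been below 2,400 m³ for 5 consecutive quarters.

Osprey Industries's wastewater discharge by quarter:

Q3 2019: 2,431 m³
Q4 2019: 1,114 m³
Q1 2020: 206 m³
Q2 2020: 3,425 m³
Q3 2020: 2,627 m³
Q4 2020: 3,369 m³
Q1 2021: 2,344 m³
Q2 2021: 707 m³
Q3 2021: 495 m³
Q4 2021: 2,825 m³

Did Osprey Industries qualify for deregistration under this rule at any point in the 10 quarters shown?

Quarters below 2,400 m³: Q4 2019, Q1 2020, Q1 2021, Q2 2021, Q3 2021.
Longest run of consecutive quarters below the threshold: 3.
3 < 5, so Osprey Industries never became eligible.

No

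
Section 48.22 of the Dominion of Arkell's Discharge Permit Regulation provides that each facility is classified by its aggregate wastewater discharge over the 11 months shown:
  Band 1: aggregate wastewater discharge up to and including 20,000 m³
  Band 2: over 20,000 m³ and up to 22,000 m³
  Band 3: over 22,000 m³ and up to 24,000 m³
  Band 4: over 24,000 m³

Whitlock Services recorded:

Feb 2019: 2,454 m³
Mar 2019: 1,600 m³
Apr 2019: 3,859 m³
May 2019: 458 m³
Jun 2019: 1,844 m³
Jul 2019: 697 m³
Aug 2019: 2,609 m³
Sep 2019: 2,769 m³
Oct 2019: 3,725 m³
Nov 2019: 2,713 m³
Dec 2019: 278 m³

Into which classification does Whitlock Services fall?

Aggregate wastewater discharge: 2,454 m³ + 1,600 m³ + 3,859 m³ + 458 m³ + 1,844 m³ + 697 m³ + 2,609 m³ + 2,769 m³ + 3,725 m³ + 2,713 m³ + 278 m³ = 23,006 m³.
22,000 m³ < 23,006 m³ ≤ 24,000 m³, so Band 3 applies.

Band 3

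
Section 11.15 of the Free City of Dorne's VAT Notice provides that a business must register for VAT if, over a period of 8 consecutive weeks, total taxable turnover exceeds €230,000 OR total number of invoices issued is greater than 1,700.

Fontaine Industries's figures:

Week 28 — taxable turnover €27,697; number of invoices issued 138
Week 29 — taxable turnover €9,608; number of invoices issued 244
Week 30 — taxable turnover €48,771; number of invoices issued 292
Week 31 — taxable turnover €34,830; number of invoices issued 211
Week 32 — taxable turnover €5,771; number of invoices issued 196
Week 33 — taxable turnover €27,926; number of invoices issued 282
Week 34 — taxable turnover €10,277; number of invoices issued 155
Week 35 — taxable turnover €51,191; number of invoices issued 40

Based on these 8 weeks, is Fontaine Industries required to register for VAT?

No

Total taxable turnover: €27,697 + €9,608 + €48,771 + €34,830 + €5,771 + €27,926 + €10,277 + €51,191 = €216,071 (≤ €230,000).
Total number of invoices issued: 138 + 244 + 292 + 211 + 196 + 282 + 155 + 40 = 1,558 (≤ 1,700).
The test is 'or': neither threshold is exceeded.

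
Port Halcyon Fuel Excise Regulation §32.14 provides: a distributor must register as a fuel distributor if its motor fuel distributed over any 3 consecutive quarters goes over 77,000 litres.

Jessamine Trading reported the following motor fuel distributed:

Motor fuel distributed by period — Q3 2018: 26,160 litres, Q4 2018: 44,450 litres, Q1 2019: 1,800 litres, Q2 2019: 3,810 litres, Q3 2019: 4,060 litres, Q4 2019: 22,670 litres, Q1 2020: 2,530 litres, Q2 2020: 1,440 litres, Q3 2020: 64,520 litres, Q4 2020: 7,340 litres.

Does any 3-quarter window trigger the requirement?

Q3 2018–Q1 2019: 26,160 litres + 44,450 litres + 1,800 litres = 72,410 litres (under)
Q4 2018–Q2 2019: 44,450 litres + 1,800 litres + 3,810 litres = 50,060 litres (under)
Q1 2019–Q3 2019: 1,800 litres + 3,810 litres + 4,060 litres = 9,670 litres (under)
Q2 2019–Q4 2019: 3,810 litres + 4,060 litres + 22,670 litres = 30,540 litres (under)
Q3 2019–Q1 2020: 4,060 litres + 22,670 litres + 2,530 litres = 29,260 litres (under)
Q4 2019–Q2 2020: 22,670 litres + 2,530 litres + 1,440 litres = 26,640 litres (under)
Q1 2020–Q3 2020: 2,530 litres + 1,440 litres + 64,520 litres = 68,490 litres (under)
Q2 2020–Q4 2020: 1,440 litres + 64,520 litres + 7,340 litres = 73,300 litres (under)
No window exceeds 77,000 litres.

No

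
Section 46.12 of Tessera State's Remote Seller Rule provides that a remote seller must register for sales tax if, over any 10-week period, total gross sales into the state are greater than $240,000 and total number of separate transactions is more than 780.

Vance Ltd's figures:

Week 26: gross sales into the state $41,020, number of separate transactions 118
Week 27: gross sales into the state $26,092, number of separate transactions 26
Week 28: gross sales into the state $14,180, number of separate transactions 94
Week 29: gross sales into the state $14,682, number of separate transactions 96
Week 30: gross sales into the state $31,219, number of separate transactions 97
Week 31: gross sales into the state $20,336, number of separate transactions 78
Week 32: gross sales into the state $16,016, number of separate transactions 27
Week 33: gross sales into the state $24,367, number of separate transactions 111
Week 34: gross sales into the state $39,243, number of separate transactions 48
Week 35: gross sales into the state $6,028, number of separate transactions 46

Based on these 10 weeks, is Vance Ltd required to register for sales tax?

Total gross sales into the state: $41,020 + $26,092 + $14,180 + $14,682 + $31,219 + $20,336 + $16,016 + $24,367 + $39,243 + $6,028 = $233,183 (≤ $240,000).
Total number of separate transactions: 118 + 26 + 94 + 96 + 97 + 78 + 27 + 111 + 48 + 46 = 741 (≤ 780).
The test is 'and': the rule requires both, and at least one is not exceeded.

No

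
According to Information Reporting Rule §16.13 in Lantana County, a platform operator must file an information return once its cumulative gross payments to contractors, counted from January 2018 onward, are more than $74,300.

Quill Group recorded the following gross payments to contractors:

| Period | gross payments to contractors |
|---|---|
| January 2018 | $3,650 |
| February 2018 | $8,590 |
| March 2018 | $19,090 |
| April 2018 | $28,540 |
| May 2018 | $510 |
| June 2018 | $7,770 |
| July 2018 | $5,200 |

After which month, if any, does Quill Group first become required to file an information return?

Through January 2018: $3,650
Through February 2018: $12,240
Through March 2018: $31,330
Through April 2018: $59,870
Through May 2018: $60,380
Through June 2018: $68,150
Through July 2018: $73,350
Final cumulative total $73,350 ≤ $74,300; the threshold is never exceeded.

Not triggered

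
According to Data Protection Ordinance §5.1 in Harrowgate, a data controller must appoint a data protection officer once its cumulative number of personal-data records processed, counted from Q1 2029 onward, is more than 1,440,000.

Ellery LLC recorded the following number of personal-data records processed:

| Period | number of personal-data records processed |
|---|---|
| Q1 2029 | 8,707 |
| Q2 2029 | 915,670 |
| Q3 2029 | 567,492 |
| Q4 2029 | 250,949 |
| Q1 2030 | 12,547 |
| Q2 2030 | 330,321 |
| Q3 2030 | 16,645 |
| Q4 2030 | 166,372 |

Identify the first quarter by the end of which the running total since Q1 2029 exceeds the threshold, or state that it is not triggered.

Through Q1 2029: 8,707
Through Q2 2029: 924,377
Through Q3 2029: 1,491,869 ← exceeds threshold

Q3 2029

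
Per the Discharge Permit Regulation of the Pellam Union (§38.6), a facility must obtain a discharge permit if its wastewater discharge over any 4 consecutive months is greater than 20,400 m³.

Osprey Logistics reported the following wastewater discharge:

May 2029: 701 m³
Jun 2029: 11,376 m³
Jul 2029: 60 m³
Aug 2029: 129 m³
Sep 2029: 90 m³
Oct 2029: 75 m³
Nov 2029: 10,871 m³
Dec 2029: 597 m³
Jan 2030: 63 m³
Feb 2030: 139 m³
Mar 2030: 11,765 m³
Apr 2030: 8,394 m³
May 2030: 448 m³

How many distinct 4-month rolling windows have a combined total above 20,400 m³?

1

May 2029–Aug 2029: 701 m³ + 11,376 m³ + 60 m³ + 129 m³ = 12,266 m³ (under)
Jun 2029–Sep 2029: 11,376 m³ + 60 m³ + 129 m³ + 90 m³ = 11,655 m³ (under)
Jul 2029–Oct 2029: 60 m³ + 129 m³ + 90 m³ + 75 m³ = 354 m³ (under)
Aug 2029–Nov 2029: 129 m³ + 90 m³ + 75 m³ + 10,871 m³ = 11,165 m³ (under)
Sep 2029–Dec 2029: 90 m³ + 75 m³ + 10,871 m³ + 597 m³ = 11,633 m³ (under)
Oct 2029–Jan 2030: 75 m³ + 10,871 m³ + 597 m³ + 63 m³ = 11,606 m³ (under)
Nov 2029–Feb 2030: 10,871 m³ + 597 m³ + 63 m³ + 139 m³ = 11,670 m³ (under)
Dec 2029–Mar 2030: 597 m³ + 63 m³ + 139 m³ + 11,765 m³ = 12,564 m³ (under)
Jan 2030–Apr 2030: 63 m³ + 139 m³ + 11,765 m³ + 8,394 m³ = 20,361 m³ (under)
Feb 2030–May 2030: 139 m³ + 11,765 m³ + 8,394 m³ + 448 m³ = 20,746 m³ (over)
1 window exceeds the threshold.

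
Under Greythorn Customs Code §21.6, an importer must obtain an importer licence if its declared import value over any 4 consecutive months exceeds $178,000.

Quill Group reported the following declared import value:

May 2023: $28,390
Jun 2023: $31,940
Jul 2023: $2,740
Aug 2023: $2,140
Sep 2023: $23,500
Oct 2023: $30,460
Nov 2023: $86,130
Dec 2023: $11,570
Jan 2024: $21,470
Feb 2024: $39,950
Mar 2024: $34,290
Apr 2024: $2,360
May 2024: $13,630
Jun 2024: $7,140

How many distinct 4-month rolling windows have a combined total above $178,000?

0

May 2023–Aug 2023: $28,390 + $31,940 + $2,740 + $2,140 = $65,210 (under)
Jun 2023–Sep 2023: $31,940 + $2,740 + $2,140 + $23,500 = $60,320 (under)
Jul 2023–Oct 2023: $2,740 + $2,140 + $23,500 + $30,460 = $58,840 (under)
Aug 2023–Nov 2023: $2,140 + $23,500 + $30,460 + $86,130 = $142,230 (under)
Sep 2023–Dec 2023: $23,500 + $30,460 + $86,130 + $11,570 = $151,660 (under)
Oct 2023–Jan 2024: $30,460 + $86,130 + $11,570 + $21,470 = $149,630 (under)
Nov 2023–Feb 2024: $86,130 + $11,570 + $21,470 + $39,950 = $159,120 (under)
Dec 2023–Mar 2024: $11,570 + $21,470 + $39,950 + $34,290 = $107,280 (under)
Jan 2024–Apr 2024: $21,470 + $39,950 + $34,290 + $2,360 = $98,070 (under)
Feb 2024–May 2024: $39,950 + $34,290 + $2,360 + $13,630 = $90,230 (under)
Mar 2024–Jun 2024: $34,290 + $2,360 + $13,630 + $7,140 = $57,420 (under)
0 windows exceed the threshold.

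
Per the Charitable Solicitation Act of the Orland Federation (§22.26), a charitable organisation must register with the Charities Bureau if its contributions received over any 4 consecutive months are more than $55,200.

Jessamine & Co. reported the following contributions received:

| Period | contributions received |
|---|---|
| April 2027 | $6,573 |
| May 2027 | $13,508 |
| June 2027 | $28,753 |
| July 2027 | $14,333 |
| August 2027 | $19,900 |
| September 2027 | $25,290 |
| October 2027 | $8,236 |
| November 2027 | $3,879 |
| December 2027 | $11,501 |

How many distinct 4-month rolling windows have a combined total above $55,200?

April 2027–July 2027: $6,573 + $13,508 + $28,753 + $14,333 = $63,167 (over)
May 2027–August 2027: $13,508 + $28,753 + $14,333 + $19,900 = $76,494 (over)
June 2027–September 2027: $28,753 + $14,333 + $19,900 + $25,290 = $88,276 (over)
July 2027–October 2027: $14,333 + $19,900 + $25,290 + $8,236 = $67,759 (over)
August 2027–November 2027: $19,900 + $25,290 + $8,236 + $3,879 = $57,305 (over)
September 2027–December 2027: $25,290 + $8,236 + $3,879 + $11,501 = $48,906 (under)
5 windows exceed the threshold.

5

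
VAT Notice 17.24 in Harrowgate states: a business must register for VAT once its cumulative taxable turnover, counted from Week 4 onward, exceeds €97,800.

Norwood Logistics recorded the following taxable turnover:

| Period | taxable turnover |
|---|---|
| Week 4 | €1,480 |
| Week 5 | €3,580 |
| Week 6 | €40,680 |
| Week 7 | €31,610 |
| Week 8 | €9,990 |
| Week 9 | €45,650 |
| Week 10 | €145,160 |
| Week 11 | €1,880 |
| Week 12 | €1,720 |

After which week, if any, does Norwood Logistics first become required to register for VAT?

Through Week 4: €1,480
Through Week 5: €5,060
Through Week 6: €45,740
Through Week 7: €77,350
Through Week 8: €87,340
Through Week 9: €132,990 ← exceeds threshold

Week 9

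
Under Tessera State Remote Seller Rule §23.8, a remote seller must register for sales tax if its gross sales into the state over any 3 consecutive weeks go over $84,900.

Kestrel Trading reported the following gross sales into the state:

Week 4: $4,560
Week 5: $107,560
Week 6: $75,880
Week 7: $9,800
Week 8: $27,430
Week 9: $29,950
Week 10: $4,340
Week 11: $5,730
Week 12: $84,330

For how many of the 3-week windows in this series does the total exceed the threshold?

4

Week 4–Week 6: $4,560 + $107,560 + $75,880 = $188,000 (over)
Week 5–Week 7: $107,560 + $75,880 + $9,800 = $193,240 (over)
Week 6–Week 8: $75,880 + $9,800 + $27,430 = $113,110 (over)
Week 7–Week 9: $9,800 + $27,430 + $29,950 = $67,180 (under)
Week 8–Week 10: $27,430 + $29,950 + $4,340 = $61,720 (under)
Week 9–Week 11: $29,950 + $4,340 + $5,730 = $40,020 (under)
Week 10–Week 12: $4,340 + $5,730 + $84,330 = $94,400 (over)
4 windows exceed the threshold.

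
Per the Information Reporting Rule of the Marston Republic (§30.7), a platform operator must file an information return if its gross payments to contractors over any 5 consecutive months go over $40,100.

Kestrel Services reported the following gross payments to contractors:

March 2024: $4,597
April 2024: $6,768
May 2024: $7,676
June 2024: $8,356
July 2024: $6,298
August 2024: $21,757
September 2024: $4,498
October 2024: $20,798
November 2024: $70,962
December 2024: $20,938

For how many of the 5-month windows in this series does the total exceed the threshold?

March 2024–July 2024: $4,597 + $6,768 + $7,676 + $8,356 + $6,298 = $33,695 (under)
April 2024–August 2024: $6,768 + $7,676 + $8,356 + $6,298 + $21,757 = $50,855 (over)
May 2024–September 2024: $7,676 + $8,356 + $6,298 + $21,757 + $4,498 = $48,585 (over)
June 2024–October 2024: $8,356 + $6,298 + $21,757 + $4,498 + $20,798 = $61,707 (over)
July 2024–November 2024: $6,298 + $21,757 + $4,498 + $20,798 + $70,962 = $124,313 (over)
August 2024–December 2024: $21,757 + $4,498 + $20,798 + $70,962 + $20,938 = $138,953 (over)
5 windows exceed the threshold.

5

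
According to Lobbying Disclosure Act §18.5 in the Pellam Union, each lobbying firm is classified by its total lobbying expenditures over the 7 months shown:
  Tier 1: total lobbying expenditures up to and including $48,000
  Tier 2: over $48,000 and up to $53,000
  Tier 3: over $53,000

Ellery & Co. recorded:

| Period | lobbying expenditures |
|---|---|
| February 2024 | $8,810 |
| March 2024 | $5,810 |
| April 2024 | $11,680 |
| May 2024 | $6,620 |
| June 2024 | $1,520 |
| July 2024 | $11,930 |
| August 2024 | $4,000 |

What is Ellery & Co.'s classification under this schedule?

Total lobbying expenditures: $8,810 + $5,810 + $11,680 + $6,620 + $1,520 + $11,930 + $4,000 = $50,370.
$48,000 < $50,370 ≤ $53,000, so Tier 2 applies.

Tier 2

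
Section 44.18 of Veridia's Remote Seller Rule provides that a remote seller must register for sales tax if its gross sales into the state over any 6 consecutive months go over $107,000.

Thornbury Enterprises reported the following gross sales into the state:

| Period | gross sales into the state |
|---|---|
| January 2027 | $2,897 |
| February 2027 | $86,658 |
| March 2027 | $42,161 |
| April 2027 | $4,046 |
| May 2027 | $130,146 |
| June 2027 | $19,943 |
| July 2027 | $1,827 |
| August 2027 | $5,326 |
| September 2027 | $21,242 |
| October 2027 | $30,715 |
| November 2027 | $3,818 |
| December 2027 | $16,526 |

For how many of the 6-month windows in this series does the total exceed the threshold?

January 2027–June 2027: $2,897 + $86,658 + $42,161 + $4,046 + $130,146 + $19,943 = $285,851 (over)
February 2027–July 2027: $86,658 + $42,161 + $4,046 + $130,146 + $19,943 + $1,827 = $284,781 (over)
March 2027–August 2027: $42,161 + $4,046 + $130,146 + $19,943 + $1,827 + $5,326 = $203,449 (over)
April 2027–September 2027: $4,046 + $130,146 + $19,943 + $1,827 + $5,326 + $21,242 = $182,530 (over)
May 2027–October 2027: $130,146 + $19,943 + $1,827 + $5,326 + $21,242 + $30,715 = $209,199 (over)
June 2027–November 2027: $19,943 + $1,827 + $5,326 + $21,242 + $30,715 + $3,818 = $82,871 (under)
July 2027–December 2027: $1,827 + $5,326 + $21,242 + $30,715 + $3,818 + $16,526 = $79,454 (under)
5 windows exceed the threshold.

5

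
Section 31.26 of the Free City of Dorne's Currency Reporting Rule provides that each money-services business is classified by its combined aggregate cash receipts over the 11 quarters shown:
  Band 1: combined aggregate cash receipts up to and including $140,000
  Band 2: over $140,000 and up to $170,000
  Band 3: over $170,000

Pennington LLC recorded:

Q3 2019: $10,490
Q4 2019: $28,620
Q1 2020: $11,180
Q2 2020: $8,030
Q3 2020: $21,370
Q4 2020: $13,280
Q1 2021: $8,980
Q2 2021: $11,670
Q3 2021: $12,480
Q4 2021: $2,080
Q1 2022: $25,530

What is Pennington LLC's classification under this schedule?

Combined aggregate cash receipts: $10,490 + $28,620 + $11,180 + $8,030 + $21,370 + $13,280 + $8,980 + $11,670 + $12,480 + $2,080 + $25,530 = $153,710.
$140,000 < $153,710 ≤ $170,000, so Band 2 applies.

Band 2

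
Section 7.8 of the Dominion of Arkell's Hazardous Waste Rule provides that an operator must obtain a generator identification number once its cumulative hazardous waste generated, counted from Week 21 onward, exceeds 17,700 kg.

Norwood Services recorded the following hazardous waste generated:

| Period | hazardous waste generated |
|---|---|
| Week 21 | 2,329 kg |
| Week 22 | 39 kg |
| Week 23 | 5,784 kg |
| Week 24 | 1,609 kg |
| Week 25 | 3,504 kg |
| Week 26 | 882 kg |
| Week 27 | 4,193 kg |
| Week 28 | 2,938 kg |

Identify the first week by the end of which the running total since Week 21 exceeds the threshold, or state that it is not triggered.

Week 27

Through Week 21: 2,329 kg
Through Week 22: 2,368 kg
Through Week 23: 8,152 kg
Through Week 24: 9,761 kg
Through Week 25: 13,265 kg
Through Week 26: 14,147 kg
Through Week 27: 18,340 kg ← exceeds threshold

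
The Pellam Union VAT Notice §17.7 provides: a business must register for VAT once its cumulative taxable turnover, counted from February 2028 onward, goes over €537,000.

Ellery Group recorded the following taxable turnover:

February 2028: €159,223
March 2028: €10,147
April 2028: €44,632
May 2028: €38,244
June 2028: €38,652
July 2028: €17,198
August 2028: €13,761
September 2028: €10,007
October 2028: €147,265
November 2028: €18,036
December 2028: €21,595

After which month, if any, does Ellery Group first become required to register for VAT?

Through February 2028: €159,223
Through March 2028: €169,370
Through April 2028: €214,002
Through May 2028: €252,246
Through June 2028: €290,898
Through July 2028: €308,096
Through August 2028: €321,857
Through September 2028: €331,864
Through October 2028: €479,129
Through November 2028: €497,165
Through December 2028: €518,760
Final cumulative total €518,760 ≤ €537,000; the threshold is never exceeded.

Not triggered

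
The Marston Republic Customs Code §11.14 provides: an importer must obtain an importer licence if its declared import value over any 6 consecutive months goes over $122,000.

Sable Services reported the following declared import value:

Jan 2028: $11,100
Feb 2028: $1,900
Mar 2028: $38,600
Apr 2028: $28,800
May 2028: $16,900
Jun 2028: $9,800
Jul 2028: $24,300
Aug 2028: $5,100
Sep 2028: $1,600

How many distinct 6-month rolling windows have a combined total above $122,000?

1

Jan 2028–Jun 2028: $11,100 + $1,900 + $38,600 + $28,800 + $16,900 + $9,800 = $107,100 (under)
Feb 2028–Jul 2028: $1,900 + $38,600 + $28,800 + $16,900 + $9,800 + $24,300 = $120,300 (under)
Mar 2028–Aug 2028: $38,600 + $28,800 + $16,900 + $9,800 + $24,300 + $5,100 = $123,500 (over)
Apr 2028–Sep 2028: $28,800 + $16,900 + $9,800 + $24,300 + $5,100 + $1,600 = $86,500 (under)
1 window exceeds the threshold.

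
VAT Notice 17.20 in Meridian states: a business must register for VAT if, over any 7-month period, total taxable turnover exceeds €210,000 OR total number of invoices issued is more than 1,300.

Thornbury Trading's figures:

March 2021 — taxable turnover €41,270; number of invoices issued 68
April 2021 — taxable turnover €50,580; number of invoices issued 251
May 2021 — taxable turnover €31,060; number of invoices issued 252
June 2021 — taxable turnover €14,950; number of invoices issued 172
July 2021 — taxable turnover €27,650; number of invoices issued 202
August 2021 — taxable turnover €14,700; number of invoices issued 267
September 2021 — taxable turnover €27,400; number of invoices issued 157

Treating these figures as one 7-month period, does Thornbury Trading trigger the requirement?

Total taxable turnover: €41,270 + €50,580 + €31,060 + €14,950 + €27,650 + €14,700 + €27,400 = €207,610 (≤ €210,000).
Total number of invoices issued: 68 + 251 + 252 + 172 + 202 + 267 + 157 = 1,369 (> 1,300).
The test is 'or': at least one threshold is exceeded.

Yes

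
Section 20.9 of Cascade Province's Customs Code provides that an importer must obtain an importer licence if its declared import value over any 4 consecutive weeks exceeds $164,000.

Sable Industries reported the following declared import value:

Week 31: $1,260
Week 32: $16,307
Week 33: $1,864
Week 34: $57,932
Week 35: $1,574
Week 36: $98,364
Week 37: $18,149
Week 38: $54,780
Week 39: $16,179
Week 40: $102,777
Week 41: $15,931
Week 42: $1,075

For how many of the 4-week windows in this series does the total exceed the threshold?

Week 31–Week 34: $1,260 + $16,307 + $1,864 + $57,932 = $77,363 (under)
Week 32–Week 35: $16,307 + $1,864 + $57,932 + $1,574 = $77,677 (under)
Week 33–Week 36: $1,864 + $57,932 + $1,574 + $98,364 = $159,734 (under)
Week 34–Week 37: $57,932 + $1,574 + $98,364 + $18,149 = $176,019 (over)
Week 35–Week 38: $1,574 + $98,364 + $18,149 + $54,780 = $172,867 (over)
Week 36–Week 39: $98,364 + $18,149 + $54,780 + $16,179 = $187,472 (over)
Week 37–Week 40: $18,149 + $54,780 + $16,179 + $102,777 = $191,885 (over)
Week 38–Week 41: $54,780 + $16,179 + $102,777 + $15,931 = $189,667 (over)
Week 39–Week 42: $16,179 + $102,777 + $15,931 + $1,075 = $135,962 (under)
5 windows exceed the threshold.

5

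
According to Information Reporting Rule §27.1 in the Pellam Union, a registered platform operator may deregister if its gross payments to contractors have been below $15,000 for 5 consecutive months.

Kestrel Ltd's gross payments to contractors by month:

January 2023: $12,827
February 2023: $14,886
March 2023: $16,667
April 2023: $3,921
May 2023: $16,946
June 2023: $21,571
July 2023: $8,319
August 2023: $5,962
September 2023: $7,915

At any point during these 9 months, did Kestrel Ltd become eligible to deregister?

Months below $15,000: January 2023, February 2023, April 2023, July 2023, August 2023, September 2023.
Longest run of consecutive months below the threshold: 3.
3 < 5, so Kestrel Ltd never became eligible.

No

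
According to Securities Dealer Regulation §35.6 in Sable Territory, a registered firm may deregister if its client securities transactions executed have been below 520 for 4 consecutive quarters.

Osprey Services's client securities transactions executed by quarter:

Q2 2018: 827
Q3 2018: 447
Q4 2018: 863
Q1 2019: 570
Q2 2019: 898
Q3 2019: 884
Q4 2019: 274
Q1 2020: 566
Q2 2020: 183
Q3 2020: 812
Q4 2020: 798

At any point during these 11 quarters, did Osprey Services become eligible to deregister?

No

Quarters below 520: Q3 2018, Q4 2019, Q2 2020.
Longest run of consecutive quarters below the threshold: 1.
1 < 4, so Osprey Services never became eligible.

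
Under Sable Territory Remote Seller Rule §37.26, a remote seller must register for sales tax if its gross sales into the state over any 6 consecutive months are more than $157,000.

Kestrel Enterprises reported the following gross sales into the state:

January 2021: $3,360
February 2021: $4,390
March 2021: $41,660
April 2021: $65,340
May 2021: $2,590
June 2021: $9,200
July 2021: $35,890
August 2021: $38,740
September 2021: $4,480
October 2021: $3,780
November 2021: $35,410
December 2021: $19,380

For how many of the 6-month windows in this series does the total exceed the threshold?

January 2021–June 2021: $3,360 + $4,390 + $41,660 + $65,340 + $2,590 + $9,200 = $126,540 (under)
February 2021–July 2021: $4,390 + $41,660 + $65,340 + $2,590 + $9,200 + $35,890 = $159,070 (over)
March 2021–August 2021: $41,660 + $65,340 + $2,590 + $9,200 + $35,890 + $38,740 = $193,420 (over)
April 2021–September 2021: $65,340 + $2,590 + $9,200 + $35,890 + $38,740 + $4,480 = $156,240 (under)
May 2021–October 2021: $2,590 + $9,200 + $35,890 + $38,740 + $4,480 + $3,780 = $94,680 (under)
June 2021–November 2021: $9,200 + $35,890 + $38,740 + $4,480 + $3,780 + $35,410 = $127,500 (under)
July 2021–December 2021: $35,890 + $38,740 + $4,480 + $3,780 + $35,410 + $19,380 = $137,680 (under)
2 windows exceed the threshold.

2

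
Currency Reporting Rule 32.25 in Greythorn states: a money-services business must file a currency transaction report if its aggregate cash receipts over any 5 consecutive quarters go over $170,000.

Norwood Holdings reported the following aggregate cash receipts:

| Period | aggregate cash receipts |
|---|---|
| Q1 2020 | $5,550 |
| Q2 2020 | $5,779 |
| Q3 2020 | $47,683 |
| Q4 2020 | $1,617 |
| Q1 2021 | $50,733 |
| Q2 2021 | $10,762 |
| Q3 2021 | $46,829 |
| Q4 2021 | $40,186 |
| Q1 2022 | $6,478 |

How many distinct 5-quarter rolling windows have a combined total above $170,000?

Q1 2020–Q1 2021: $5,550 + $5,779 + $47,683 + $1,617 + $50,733 = $111,362 (under)
Q2 2020–Q2 2021: $5,779 + $47,683 + $1,617 + $50,733 + $10,762 = $116,574 (under)
Q3 2020–Q3 2021: $47,683 + $1,617 + $50,733 + $10,762 + $46,829 = $157,624 (under)
Q4 2020–Q4 2021: $1,617 + $50,733 + $10,762 + $46,829 + $40,186 = $150,127 (under)
Q1 2021–Q1 2022: $50,733 + $10,762 + $46,829 + $40,186 + $6,478 = $154,988 (under)
0 windows exceed the threshold.

0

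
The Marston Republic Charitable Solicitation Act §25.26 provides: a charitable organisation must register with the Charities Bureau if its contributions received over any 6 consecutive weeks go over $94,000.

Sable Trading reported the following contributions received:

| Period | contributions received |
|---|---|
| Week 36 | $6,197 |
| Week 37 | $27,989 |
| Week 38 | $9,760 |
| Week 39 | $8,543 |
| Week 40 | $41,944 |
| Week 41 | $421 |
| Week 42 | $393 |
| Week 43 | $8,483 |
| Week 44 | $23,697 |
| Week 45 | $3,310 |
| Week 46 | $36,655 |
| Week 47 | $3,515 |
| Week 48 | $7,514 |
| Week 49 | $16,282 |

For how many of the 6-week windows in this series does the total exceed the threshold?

Week 36–Week 41: $6,197 + $27,989 + $9,760 + $8,543 + $41,944 + $421 = $94,854 (over)
Week 37–Week 42: $27,989 + $9,760 + $8,543 + $41,944 + $421 + $393 = $89,050 (under)
Week 38–Week 43: $9,760 + $8,543 + $41,944 + $421 + $393 + $8,483 = $69,544 (under)
Week 39–Week 44: $8,543 + $41,944 + $421 + $393 + $8,483 + $23,697 = $83,481 (under)
Week 40–Week 45: $41,944 + $421 + $393 + $8,483 + $23,697 + $3,310 = $78,248 (under)
Week 41–Week 46: $421 + $393 + $8,483 + $23,697 + $3,310 + $36,655 = $72,959 (under)
Week 42–Week 47: $393 + $8,483 + $23,697 + $3,310 + $36,655 + $3,515 = $76,053 (under)
Week 43–Week 48: $8,483 + $23,697 + $3,310 + $36,655 + $3,515 + $7,514 = $83,174 (under)
Week 44–Week 49: $23,697 + $3,310 + $36,655 + $3,515 + $7,514 + $16,282 = $90,973 (under)
1 window exceeds the threshold.

1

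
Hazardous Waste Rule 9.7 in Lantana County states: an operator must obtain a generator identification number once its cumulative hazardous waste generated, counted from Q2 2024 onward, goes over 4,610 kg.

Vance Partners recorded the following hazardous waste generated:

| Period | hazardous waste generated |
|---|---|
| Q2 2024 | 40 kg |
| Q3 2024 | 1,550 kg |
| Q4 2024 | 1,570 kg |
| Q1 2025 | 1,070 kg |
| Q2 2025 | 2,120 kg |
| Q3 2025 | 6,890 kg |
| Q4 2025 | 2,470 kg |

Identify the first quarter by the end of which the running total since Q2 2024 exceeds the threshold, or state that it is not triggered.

Through Q2 2024: 40 kg
Through Q3 2024: 1,590 kg
Through Q4 2024: 3,160 kg
Through Q1 2025: 4,230 kg
Through Q2 2025: 6,350 kg ← exceeds threshold

Q2 2025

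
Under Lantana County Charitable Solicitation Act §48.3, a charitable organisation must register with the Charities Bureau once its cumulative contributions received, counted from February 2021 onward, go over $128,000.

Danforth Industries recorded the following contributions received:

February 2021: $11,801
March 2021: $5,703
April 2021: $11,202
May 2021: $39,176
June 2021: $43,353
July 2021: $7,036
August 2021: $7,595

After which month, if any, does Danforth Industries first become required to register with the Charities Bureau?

Not triggered

Through February 2021: $11,801
Through March 2021: $17,504
Through April 2021: $28,706
Through May 2021: $67,882
Through June 2021: $111,235
Through July 2021: $118,271
Through August 2021: $125,866
Final cumulative total $125,866 ≤ $128,000; the threshold is never exceeded.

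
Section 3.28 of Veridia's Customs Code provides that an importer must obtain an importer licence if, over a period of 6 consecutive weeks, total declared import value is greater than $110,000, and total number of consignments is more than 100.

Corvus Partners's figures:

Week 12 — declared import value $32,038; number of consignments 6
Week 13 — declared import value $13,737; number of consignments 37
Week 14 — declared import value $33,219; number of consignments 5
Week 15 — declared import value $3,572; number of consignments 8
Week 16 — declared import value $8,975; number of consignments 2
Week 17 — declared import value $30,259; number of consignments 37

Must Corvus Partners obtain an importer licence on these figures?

Total declared import value: $32,038 + $13,737 + $33,219 + $3,572 + $8,975 + $30,259 = $121,800 (> $110,000).
Total number of consignments: 6 + 37 + 5 + 8 + 2 + 37 = 95 (≤ 100).
The test is 'and': the rule requires both, and at least one is not exceeded.

No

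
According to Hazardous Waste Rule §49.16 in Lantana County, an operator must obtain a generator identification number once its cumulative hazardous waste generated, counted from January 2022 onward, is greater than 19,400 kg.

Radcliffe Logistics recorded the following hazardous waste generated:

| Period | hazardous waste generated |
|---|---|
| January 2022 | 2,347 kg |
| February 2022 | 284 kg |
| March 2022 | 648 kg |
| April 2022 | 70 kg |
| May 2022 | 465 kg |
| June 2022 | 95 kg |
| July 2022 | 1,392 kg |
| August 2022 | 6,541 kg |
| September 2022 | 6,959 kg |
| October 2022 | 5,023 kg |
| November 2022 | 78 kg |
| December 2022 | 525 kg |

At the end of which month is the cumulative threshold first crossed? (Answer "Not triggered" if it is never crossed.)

October 2022

Through January 2022: 2,347 kg
Through February 2022: 2,631 kg
Through March 2022: 3,279 kg
Through April 2022: 3,349 kg
Through May 2022: 3,814 kg
Through June 2022: 3,909 kg
Through July 2022: 5,301 kg
Through August 2022: 11,842 kg
Through September 2022: 18,801 kg
Through October 2022: 23,824 kg ← exceeds threshold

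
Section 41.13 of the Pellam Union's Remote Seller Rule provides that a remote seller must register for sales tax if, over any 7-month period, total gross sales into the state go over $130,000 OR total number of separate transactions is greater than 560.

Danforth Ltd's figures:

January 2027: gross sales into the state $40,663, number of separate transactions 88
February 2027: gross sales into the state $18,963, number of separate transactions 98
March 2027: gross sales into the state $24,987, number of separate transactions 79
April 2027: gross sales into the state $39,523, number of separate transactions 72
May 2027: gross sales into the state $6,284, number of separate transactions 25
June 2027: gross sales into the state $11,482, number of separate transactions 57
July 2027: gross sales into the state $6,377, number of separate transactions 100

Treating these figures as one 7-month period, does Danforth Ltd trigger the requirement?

Total gross sales into the state: $40,663 + $18,963 + $24,987 + $39,523 + $6,284 + $11,482 + $6,377 = $148,279 (> $130,000).
Total number of separate transactions: 88 + 98 + 79 + 72 + 25 + 57 + 100 = 519 (≤ 560).
The test is 'or': at least one threshold is exceeded.

Yes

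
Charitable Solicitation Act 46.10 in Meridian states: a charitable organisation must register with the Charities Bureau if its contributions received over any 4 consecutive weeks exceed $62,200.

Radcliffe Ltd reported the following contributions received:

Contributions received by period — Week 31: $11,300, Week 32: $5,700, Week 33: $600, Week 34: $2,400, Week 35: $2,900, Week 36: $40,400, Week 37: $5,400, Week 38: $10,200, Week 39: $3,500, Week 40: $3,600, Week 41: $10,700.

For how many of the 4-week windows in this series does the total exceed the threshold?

Week 31–Week 34: $11,300 + $5,700 + $600 + $2,400 = $20,000 (under)
Week 32–Week 35: $5,700 + $600 + $2,400 + $2,900 = $11,600 (under)
Week 33–Week 36: $600 + $2,400 + $2,900 + $40,400 = $46,300 (under)
Week 34–Week 37: $2,400 + $2,900 + $40,400 + $5,400 = $51,100 (under)
Week 35–Week 38: $2,900 + $40,400 + $5,400 + $10,200 = $58,900 (under)
Week 36–Week 39: $40,400 + $5,400 + $10,200 + $3,500 = $59,500 (under)
Week 37–Week 40: $5,400 + $10,200 + $3,500 + $3,600 = $22,700 (under)
Week 38–Week 41: $10,200 + $3,500 + $3,600 + $10,700 = $28,000 (under)
0 windows exceed the threshold.

0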